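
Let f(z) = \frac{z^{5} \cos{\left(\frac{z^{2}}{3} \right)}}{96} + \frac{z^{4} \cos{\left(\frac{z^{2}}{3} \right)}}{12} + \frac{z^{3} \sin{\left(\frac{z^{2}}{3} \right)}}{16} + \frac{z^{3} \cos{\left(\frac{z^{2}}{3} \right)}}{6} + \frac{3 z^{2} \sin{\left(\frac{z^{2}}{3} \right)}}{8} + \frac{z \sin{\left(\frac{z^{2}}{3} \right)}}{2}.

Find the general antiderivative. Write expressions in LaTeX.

Recognize the product-rule pattern: f = u'v + uv' with u = \frac{\left(\frac{z^{2}}{4} + z\right)^{2}}{4}, v = \sin{\left(\frac{z^{2}}{3} \right)}, so integration by parts undoes it.
Check: d/dz[\frac{z^{2} \left(z + 4\right)^{2} \sin{\left(\frac{z^{2}}{3} \right)}}{64}] = \frac{z^{5} \cos{\left(\frac{z^{2}}{3} \right)}}{96} + \frac{z^{4} \cos{\left(\frac{z^{2}}{3} \right)}}{12} + \frac{z^{3} \sin{\left(\frac{z^{2}}{3} \right)}}{16} + \frac{z^{3} \cos{\left(\frac{z^{2}}{3} \right)}}{6} + \frac{3 z^{2} \sin{\left(\frac{z^{2}}{3} \right)}}{8} + \frac{z \sin{\left(\frac{z^{2}}{3} \right)}}{2} = f(z).

F(z) = \frac{z^{2} \left(z + 4\right)^{2} \sin{\left(\frac{z^{2}}{3} \right)}}{64} + C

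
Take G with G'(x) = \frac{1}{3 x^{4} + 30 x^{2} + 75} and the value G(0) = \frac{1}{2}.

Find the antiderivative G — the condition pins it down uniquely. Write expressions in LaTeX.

Recover the given G'(x) by differentiating a candidate G(x); any mismatch rules it out.
A general antiderivative is \frac{x}{30 x^{2} + 150} + \frac{\sqrt{5} \operatorname{atan}{\left(\frac{\sqrt{5} x}{5} \right)}}{150} + C.
The condition gives C = \frac{1}{2} - (0) = \frac{1}{2}.
So G(x) = \frac{x}{30 x^{2} + 150} + \frac{\sqrt{5} \operatorname{atan}{\left(\frac{\sqrt{5} x}{5} \right)}}{150} + \frac{1}{2}.
Check: d/dx[\frac{x}{30 x^{2} + 150} + \frac{\sqrt{5} \operatorname{atan}{\left(\frac{\sqrt{5} x}{5} \right)}}{150} + \frac{1}{2}] = \frac{1}{3 x^{4} + 30 x^{2} + 75} = G'(x).

G(x) = \frac{x}{30 x^{2} + 150} + \frac{\sqrt{5} \operatorname{atan}{\left(\frac{\sqrt{5} x}{5} \right)}}{150} + \frac{1}{2}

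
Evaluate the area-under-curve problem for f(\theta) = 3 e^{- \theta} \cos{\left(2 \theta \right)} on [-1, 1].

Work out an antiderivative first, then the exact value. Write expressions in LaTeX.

Antiderivative: F(\theta) = \frac{6 e^{- \theta} \sin{\left(2 \theta \right)}}{5} - \frac{3 e^{- \theta} \cos{\left(2 \theta \right)}}{5}; value = \frac{3 e \cos{\left(2 \right)}}{5} - \frac{3 \cos{\left(2 \right)}}{5 e} + \frac{6 \sin{\left(2 \right)}}{5 e} + \frac{6 e \sin{\left(2 \right)}}{5}

Recover f(\theta) by differentiating a candidate F(\theta); any mismatch rules it out.
F(\theta) = \frac{6 e^{- \theta} \sin{\left(2 \theta \right)}}{5} - \frac{3 e^{- \theta} \cos{\left(2 \theta \right)}}{5} is an antiderivative of f.
Check: d/d\theta[\frac{6 e^{- \theta} \sin{\left(2 \theta \right)}}{5} - \frac{3 e^{- \theta} \cos{\left(2 \theta \right)}}{5}] = 3 e^{- \theta} \cos{\left(2 \theta \right)} = f(\theta).
F(1) = - \frac{3 \cos{\left(2 \right)}}{5 e} + \frac{6 \sin{\left(2 \right)}}{5 e}; F(-1) = - \frac{6 e \sin{\left(2 \right)}}{5} - \frac{3 e \cos{\left(2 \right)}}{5}.
Integral = F(1) - F(-1) = \frac{3 e \cos{\left(2 \right)}}{5} - \frac{3 \cos{\left(2 \right)}}{5 e} + \frac{6 \sin{\left(2 \right)}}{5 e} + \frac{6 e \sin{\left(2 \right)}}{5}.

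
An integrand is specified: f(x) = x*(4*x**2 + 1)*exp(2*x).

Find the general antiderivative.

f has the shape u'v + uv' for u = 2*x**3 - 3*x**2 + 7*x/2 - 7/4 and v = exp(2*x) — it is the derivative of the product u*v.
Check: d/dx[2*x**3*exp(2*x) - 3*x**2*exp(2*x) + 7*x*exp(2*x)/2 - 7*exp(2*x)/4] = 4*x**3*exp(2*x) + x*exp(2*x), which equals f(x).

F(x) = 2*x**3*exp(2*x) - 3*x**2*exp(2*x) + 7*x*exp(2*x)/2 - 7*exp(2*x)/4 + C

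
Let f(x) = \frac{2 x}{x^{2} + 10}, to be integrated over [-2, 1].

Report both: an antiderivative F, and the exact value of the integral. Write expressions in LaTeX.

Antiderivative: F(x) = \log{\left(\frac{x^{2}}{2} + 5 \right)}; value = - \log{\left(7 \right)} + \log{\left(\frac{11}{2} \right)}

f matches the chain-rule pattern g'(h)*h' with inner function h(x) = \frac{x^{2}}{2} + 5; substituting u = h(x) collapses the integral.
F(x) = \log{\left(\frac{x^{2}}{2} + 5 \right)} is an antiderivative of f.
Check: d/dx[\log{\left(\frac{x^{2}}{2} + 5 \right)}] = \frac{2 x}{x^{2} + 10} = f(x).
F(1) = \log{\left(\frac{11}{2} \right)}; F(-2) = \log{\left(7 \right)}.
Integral = F(1) - F(-2) = - \log{\left(7 \right)} + \log{\left(\frac{11}{2} \right)}.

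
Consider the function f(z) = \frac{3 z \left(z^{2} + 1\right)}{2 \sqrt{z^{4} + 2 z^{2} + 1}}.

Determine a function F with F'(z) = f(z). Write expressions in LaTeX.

f matches the chain-rule pattern g'(h)*h' with inner function h(z) = z^{4} + 2 z^{2} + 1; substituting u = h(z) collapses the integral.
Check: d/dz[\frac{3 \sqrt{z^{4} + 2 z^{2} + 1}}{4}] = \frac{3 z^{3} + 3 z}{2 \sqrt{z^{4} + 2 z^{2} + 1}}, which equals f(z).

An antiderivative is F(z) = \frac{3 \sqrt{z^{4} + 2 z^{2} + 1}}{4}.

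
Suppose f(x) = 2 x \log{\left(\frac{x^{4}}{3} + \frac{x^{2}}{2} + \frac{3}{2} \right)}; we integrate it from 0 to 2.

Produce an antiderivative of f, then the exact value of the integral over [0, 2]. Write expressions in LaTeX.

Check any antiderivative F(x) by computing F'(x) and comparing it with f(x).
F(x) = \frac{4 x^{2} \log{\left(\frac{x^{4}}{3} + \frac{x^{2}}{2} + \frac{3}{2} \right)} - 8 x^{2} + 3 \log{\left(x^{4} + \frac{3 x^{2}}{2} + \frac{9}{2} \right)} + 6 \sqrt{7} \operatorname{atan}{\left(\frac{4 \sqrt{7} x^{2}}{21} + \frac{\sqrt{7}}{7} \right)}}{4} is an antiderivative of f.
Check: d/dx[\frac{4 x^{2} \log{\left(\frac{x^{4}}{3} + \frac{x^{2}}{2} + \frac{3}{2} \right)} - 8 x^{2} + 3 \log{\left(x^{4} + \frac{3 x^{2}}{2} + \frac{9}{2} \right)} + 6 \sqrt{7} \operatorname{atan}{\left(\frac{4 \sqrt{7} x^{2}}{21} + \frac{\sqrt{7}}{7} \right)}}{4}] = 2 x \log{\left(2 x^{4} + 3 x^{2} + 9 \right)} - 2 x \log{\left(6 \right)}, which equals f(x).
F(2) = -8 + \frac{3 \log{\left(\frac{53}{2} \right)}}{4} + \frac{3 \sqrt{7} \operatorname{atan}{\left(\frac{19 \sqrt{7}}{21} \right)}}{2} + 4 \log{\left(\frac{53}{6} \right)}; F(0) = \frac{3 \log{\left(\frac{9}{2} \right)}}{4} + \frac{3 \sqrt{7} \operatorname{atan}{\left(\frac{\sqrt{7}}{7} \right)}}{2}.
Integral = F(2) - F(0) = -8 - \frac{3 \sqrt{7} \operatorname{atan}{\left(\frac{\sqrt{7}}{7} \right)}}{2} - \frac{3 \log{\left(\frac{9}{2} \right)}}{4} + \frac{3 \log{\left(\frac{53}{2} \right)}}{4} + \frac{3 \sqrt{7} \operatorname{atan}{\left(\frac{19 \sqrt{7}}{21} \right)}}{2} + 4 \log{\left(\frac{53}{6} \right)}.

Antiderivative: F(x) = \frac{4 x^{2} \log{\left(\frac{x^{4}}{3} + \frac{x^{2}}{2} + \frac{3}{2} \right)} - 8 x^{2} + 3 \log{\left(x^{4} + \frac{3 x^{2}}{2} + \frac{9}{2} \right)} + 6 \sqrt{7} \operatorname{atan}{\left(\frac{4 \sqrt{7} x^{2}}{21} + \frac{\sqrt{7}}{7} \right)}}{4}; value = -8 - \frac{3 \sqrt{7} \operatorname{atan}{\left(\frac{\sqrt{7}}{7} \right)}}{2} - \frac{3 \log{\left(\frac{9}{2} \right)}}{4} + \frac{3 \log{\left(\frac{53}{2} \right)}}{4} + \frac{3 \sqrt{7} \operatorname{atan}{\left(\frac{19 \sqrt{7}}{21} \right)}}{2} + 4 \log{\left(\frac{53}{6} \right)}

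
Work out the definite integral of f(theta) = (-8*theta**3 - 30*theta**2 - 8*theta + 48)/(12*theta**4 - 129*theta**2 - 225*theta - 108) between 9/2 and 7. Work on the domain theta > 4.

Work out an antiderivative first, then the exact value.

Antiderivative: F(theta) = (-976*(2*theta + 3)*log(theta - 4) - 4114*(2*theta + 3)*log(theta + 1) + 3880*(2*theta + 3)*log(theta + 3/2) - 2145)/(1815*(2*theta + 3)); value = -34*log(8)/15 - 776*log(6)/363 - 976*log(3)/1815 - 976*log(2)/1815 + 65/2244 + 34*log(11/2)/15 + 776*log(17/2)/363

Factor the denominator (3*(theta - 4)*(theta + 1)*(2*theta + 3)**2) and decompose: f = 1552/(363*(2*theta + 3)) + 26/(11*(2*theta + 3)**2) - 34/(15*(theta + 1)) - 976/(1815*(theta - 4)); each piece integrates to a log, atan, or power term.
F(theta) = (-976*(2*theta + 3)*log(theta - 4) - 4114*(2*theta + 3)*log(theta + 1) + 3880*(2*theta + 3)*log(theta + 3/2) - 2145)/(1815*(2*theta + 3)) is an antiderivative of f.
Check: d/dtheta[(-976*(2*theta + 3)*log(theta - 4) - 4114*(2*theta + 3)*log(theta + 1) + 3880*(2*theta + 3)*log(theta + 3/2) - 2145)/(1815*(2*theta + 3))] = (-8*theta**3 - 30*theta**2 - 8*theta + 48)/(12*theta**4 - 129*theta**2 - 225*theta - 108) = f(theta).
F(7) = -34*log(8)/15 - 976*log(3)/1815 - 13/187 + 776*log(17/2)/363; F(9/2) = -34*log(11/2)/15 - 13/132 + 976*log(2)/1815 + 776*log(6)/363.
Integral = F(7) - F(9/2) = -34*log(8)/15 - 776*log(6)/363 - 976*log(3)/1815 - 976*log(2)/1815 + 65/2244 + 34*log(11/2)/15 + 776*log(17/2)/363.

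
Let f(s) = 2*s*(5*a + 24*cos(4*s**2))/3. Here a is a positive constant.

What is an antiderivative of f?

An antiderivative is F(s) = 5*a*s**2/3 + 2*sin(4*s**2).

Since d/ds undoes antidifferentiation here, F'(s) = f(s) is required of F(s).
Check: d/ds[5*a*s**2/3 + 2*sin(4*s**2)] = 10*a*s/3 + 16*s*cos(4*s**2), which equals f(s).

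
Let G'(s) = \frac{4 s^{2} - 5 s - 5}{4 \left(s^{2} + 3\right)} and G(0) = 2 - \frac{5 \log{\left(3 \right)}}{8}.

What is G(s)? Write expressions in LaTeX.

G(s) = s - \frac{5 \log{\left(s^{2} + 3 \right)}}{8} - \frac{17 \sqrt{3} \operatorname{atan}{\left(\frac{\sqrt{3} s}{3} \right)}}{12} + 2

A first test for any G(s): its s-derivative must equal the given G'(s).
A general antiderivative is s - \frac{5 \log{\left(s^{2} + 3 \right)}}{8} - \frac{17 \sqrt{3} \operatorname{atan}{\left(\frac{\sqrt{3} s}{3} \right)}}{12} + C.
The condition gives C = 2 - \frac{5 \log{\left(3 \right)}}{8} - (- \frac{5 \log{\left(3 \right)}}{8}) = 2.
So G(s) = s - \frac{5 \log{\left(s^{2} + 3 \right)}}{8} - \frac{17 \sqrt{3} \operatorname{atan}{\left(\frac{\sqrt{3} s}{3} \right)}}{12} + 2.
Check: d/ds[s - \frac{5 \log{\left(s^{2} + 3 \right)}}{8} - \frac{17 \sqrt{3} \operatorname{atan}{\left(\frac{\sqrt{3} s}{3} \right)}}{12} + 2] = \frac{4 s^{2} - 5 s - 5}{4 s^{2} + 12}, which equals G'(s).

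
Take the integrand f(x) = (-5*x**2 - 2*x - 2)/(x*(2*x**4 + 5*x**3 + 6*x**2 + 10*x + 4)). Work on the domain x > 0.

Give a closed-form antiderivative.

An antiderivative is F(x) = -(-4*log(x + 1/2) - log(x**2 + 2) + 3*log(x**2 + 2*x) + 2*sqrt(2)*atan(sqrt(2)*x/2))/6.

The denominator factors as x*(x + 2)*(2*x + 1)*(x**2 + 2); partial fractions split f into directly integrable pieces: (x - 2)/(3*(x**2 + 2)) + 4/(3*(2*x + 1)) - 1/(2*(x + 2)) - 1/(2*x).
Check: d/dx[-(-4*log(x + 1/2) - log(x**2 + 2) + 3*log(x**2 + 2*x) + 2*sqrt(2)*atan(sqrt(2)*x/2))/6] = (-5*x**2 - 2*x - 2)/(2*x**5 + 5*x**4 + 6*x**3 + 10*x**2 + 4*x), which equals f(x).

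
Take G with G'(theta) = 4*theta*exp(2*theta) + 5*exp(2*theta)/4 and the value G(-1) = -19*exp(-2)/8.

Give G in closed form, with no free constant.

G(theta) = (16*theta - 3)*exp(2*theta)/8

G'(theta) has the shape u'v + uv' for u = 2*theta - 3/8 and v = exp(2*theta) — it is the derivative of the product u*v.
A general antiderivative is (16*theta - 3)*exp(2*theta)/8 + C.
The condition gives C = -19*exp(-2)/8 - (-19*exp(-2)/8) = 0.
So G(theta) = (16*theta - 3)*exp(2*theta)/8.
Check: d/dtheta[(16*theta - 3)*exp(2*theta)/8] = 4*theta*exp(2*theta) + 5*exp(2*theta)/4 = G'(theta).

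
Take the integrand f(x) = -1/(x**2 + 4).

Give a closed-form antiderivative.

An antiderivative is F(x) = -atan(x/2)/2.

Whatever form F(x) takes, F'(x) = f(x) is non-negotiable.
Check: d/dx[-atan(x/2)/2] = -1/(x**2 + 4) = f(x).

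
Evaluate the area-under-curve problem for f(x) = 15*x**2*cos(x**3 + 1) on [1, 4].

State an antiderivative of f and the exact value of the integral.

Antiderivative: F(x) = 5*sin(x**3 + 1); value = -5*sin(2) + 5*sin(65)

f matches the chain-rule pattern g'(h)*h' with inner function h(x) = x**3 + 1; substituting u = h(x) collapses the integral.
F(x) = 5*sin(x**3 + 1) is an antiderivative of f.
Check: d/dx[5*sin(x**3 + 1)] = 15*x**2*cos(x**3 + 1) = f(x).
F(4) = 5*sin(65); F(1) = 5*sin(2).
Integral = F(4) - F(1) = -5*sin(2) + 5*sin(65).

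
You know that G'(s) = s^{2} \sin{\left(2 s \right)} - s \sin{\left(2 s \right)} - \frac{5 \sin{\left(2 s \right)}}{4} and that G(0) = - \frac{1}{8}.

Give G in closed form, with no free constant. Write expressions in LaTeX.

G(s) = \frac{- 4 s^{2} \cos{\left(2 s \right)} + 4 s \sin{\left(2 s \right)} + 4 s \cos{\left(2 s \right)} - 2 \sin{\left(2 s \right)} + 7 \cos{\left(2 s \right)} - 8}{8}

Integrate term by term and add the pieces.
A general antiderivative is - \frac{s^{2} \cos{\left(2 s \right)}}{2} + \frac{s \sin{\left(2 s \right)}}{2} + \frac{s \cos{\left(2 s \right)}}{2} - \frac{\sin{\left(2 s \right)}}{4} + \frac{7 \cos{\left(2 s \right)}}{8} + C.
The condition gives C = - \frac{1}{8} - (\frac{7}{8}) = -1.
So G(s) = \frac{- 4 s^{2} \cos{\left(2 s \right)} + 4 s \sin{\left(2 s \right)} + 4 s \cos{\left(2 s \right)} - 2 \sin{\left(2 s \right)} + 7 \cos{\left(2 s \right)} - 8}{8}.
Check: d/ds[\frac{- 4 s^{2} \cos{\left(2 s \right)} + 4 s \sin{\left(2 s \right)} + 4 s \cos{\left(2 s \right)} - 2 \sin{\left(2 s \right)} + 7 \cos{\left(2 s \right)} - 8}{8}] = s^{2} \sin{\left(2 s \right)} - s \sin{\left(2 s \right)} - \frac{5 \sin{\left(2 s \right)}}{4} = G'(s).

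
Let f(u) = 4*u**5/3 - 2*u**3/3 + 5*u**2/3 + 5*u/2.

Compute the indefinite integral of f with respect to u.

The integrand splits into summands that can be handled one at a time.
Check: d/du[u**2*(8*u**4 - 6*u**2 + 20*u + 45)/36] = 4*u**5/3 - 2*u**3/3 + 5*u**2/3 + 5*u/2 = f(u).

F(u) = u**2*(8*u**4 - 6*u**2 + 20*u + 45)/36 + C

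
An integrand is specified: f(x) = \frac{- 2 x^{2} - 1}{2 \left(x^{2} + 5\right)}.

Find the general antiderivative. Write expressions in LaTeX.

F(x) = - x + \frac{9 \sqrt{5} \operatorname{atan}{\left(\frac{\sqrt{5} x}{5} \right)}}{10} + C

Differentiate the proposed F(x) back; it has to land on f(x) exactly.
Check: d/dx[- x + \frac{9 \sqrt{5} \operatorname{atan}{\left(\frac{\sqrt{5} x}{5} \right)}}{10}] = \frac{- 2 x^{2} - 1}{2 x^{2} + 10}, which equals f(x).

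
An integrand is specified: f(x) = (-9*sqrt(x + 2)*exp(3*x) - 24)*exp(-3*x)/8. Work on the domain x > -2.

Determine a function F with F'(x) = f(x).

An antiderivative is F(x) = -3*(x + 2)**(3/2)/4 + exp(-3*x).

Check any antiderivative F(x) by computing F'(x) and comparing it with f(x).
Check: d/dx[-3*(x + 2)**(3/2)/4 + exp(-3*x)] = (-9*sqrt(x + 2)*exp(3*x) - 24)*exp(-3*x)/8 = f(x).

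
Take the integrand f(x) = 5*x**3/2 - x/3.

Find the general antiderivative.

The integrand splits into summands that can be handled one at a time.
Check: d/dx[5*x**4/8 - x**2/6] = 5*x**3/2 - x/3 = f(x).

F(x) = 5*x**4/8 - x**2/6 + C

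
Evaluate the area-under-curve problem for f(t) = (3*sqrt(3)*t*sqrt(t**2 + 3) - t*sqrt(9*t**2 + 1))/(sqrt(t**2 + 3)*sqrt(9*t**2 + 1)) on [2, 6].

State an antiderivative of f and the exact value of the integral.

A first test for any F(t): its t-derivative must equal f(t) identically.
F(t) = sqrt(3)*(-sqrt(3)*sqrt(t**2 + 3) + sqrt(9*t**2 + 1))/3 is an antiderivative of f.
Check: d/dt[sqrt(3)*(-sqrt(3)*sqrt(t**2 + 3) + sqrt(9*t**2 + 1))/3] = (3*sqrt(3)*t*sqrt(t**2 + 3) - t*sqrt(9*t**2 + 1))/(sqrt(t**2 + 3)*sqrt(9*t**2 + 1)) = f(t).
F(6) = 2*sqrt(39)/3; F(2) = -sqrt(7) + sqrt(111)/3.
Integral = F(6) - F(2) = -sqrt(111)/3 + sqrt(7) + 2*sqrt(39)/3.

Antiderivative: F(t) = sqrt(3)*(-sqrt(3)*sqrt(t**2 + 3) + sqrt(9*t**2 + 1))/3; value = -sqrt(111)/3 + sqrt(7) + 2*sqrt(39)/3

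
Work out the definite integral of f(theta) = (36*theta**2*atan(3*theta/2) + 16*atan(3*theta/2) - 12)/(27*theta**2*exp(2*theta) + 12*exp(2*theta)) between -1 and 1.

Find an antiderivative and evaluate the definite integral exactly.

Recognize the product-rule pattern: f = u'v + uv' with u = -2*atan(3*theta/2)/3, v = exp(-2*theta), so integration by parts undoes it.
F(theta) = -2*exp(-2*theta)*atan(3*theta/2)/3 is an antiderivative of f.
Check: d/dtheta[-2*exp(-2*theta)*atan(3*theta/2)/3] = (36*theta**2*atan(3*theta/2) + 16*atan(3*theta/2) - 12)/(27*theta**2*exp(2*theta) + 12*exp(2*theta)) = f(theta).
F(1) = -2*exp(-2)*atan(3/2)/3; F(-1) = 2*exp(2)*atan(3/2)/3.
Integral = F(1) - F(-1) = -2*exp(2)*atan(3/2)/3 - 2*exp(-2)*atan(3/2)/3.

Antiderivative: F(theta) = -2*exp(-2*theta)*atan(3*theta/2)/3; value = -2*exp(2)*atan(3/2)/3 - 2*exp(-2)*atan(3/2)/3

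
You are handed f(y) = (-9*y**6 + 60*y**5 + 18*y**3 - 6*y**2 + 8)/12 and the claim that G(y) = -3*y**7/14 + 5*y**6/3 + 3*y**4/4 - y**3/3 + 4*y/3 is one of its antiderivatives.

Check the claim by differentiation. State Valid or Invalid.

Invalid: d/dy[G] - f = -3*y**6/4 + 5*y**5 + 3*y**3/2 - y**2/2 + 2/3, which is not 0.

d/dy[G] = -3*y**6/2 + 10*y**5 + 3*y**3 - y**2 + 4/3
d/dy[G] - f(y) = -3*y**6/4 + 5*y**5 + 3*y**3/2 - y**2/2 + 2/3 != 0.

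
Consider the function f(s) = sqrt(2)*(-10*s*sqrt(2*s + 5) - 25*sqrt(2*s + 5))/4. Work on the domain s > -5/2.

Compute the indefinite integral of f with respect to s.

F(s) = -sqrt(2)*(2*s + 5)**(5/2)/4 + C

For F(s) to be correct the identity F'(s) - f(s) = 0 must hold.
Check: d/ds[-sqrt(2)*(2*s + 5)**(5/2)/4] = -5*sqrt(2)*s*sqrt(2*s + 5)/2 - 25*sqrt(2)*sqrt(2*s + 5)/4, which equals f(s).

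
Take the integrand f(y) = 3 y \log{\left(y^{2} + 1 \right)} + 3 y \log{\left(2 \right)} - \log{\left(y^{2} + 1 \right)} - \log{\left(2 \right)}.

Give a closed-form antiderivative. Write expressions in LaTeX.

The integrand splits into summands that can be handled one at a time.
Check: d/dy[- \frac{3 y^{2}}{2} + 2 y + \left(\frac{3 y^{2}}{2} - y\right) \log{\left(2 y^{2} + 2 \right)} + \frac{3 \log{\left(y^{2} + 1 \right)}}{2} - 2 \operatorname{atan}{\left(y \right)}] = 3 y \log{\left(y^{2} + 1 \right)} + 3 y \log{\left(2 \right)} - \log{\left(y^{2} + 1 \right)} - \log{\left(2 \right)} = f(y).

An antiderivative is F(y) = - \frac{3 y^{2}}{2} + 2 y + \left(\frac{3 y^{2}}{2} - y\right) \log{\left(2 y^{2} + 2 \right)} + \frac{3 \log{\left(y^{2} + 1 \right)}}{2} - 2 \operatorname{atan}{\left(y \right)}.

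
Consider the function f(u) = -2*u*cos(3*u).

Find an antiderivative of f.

Since d/du undoes antidifferentiation here, F'(u) = f(u) is required of F(u).
Check: d/du[-2*(3*u*sin(3*u) + cos(3*u))/9] = -2*u*cos(3*u) = f(u).

An antiderivative is F(u) = -2*(3*u*sin(3*u) + cos(3*u))/9.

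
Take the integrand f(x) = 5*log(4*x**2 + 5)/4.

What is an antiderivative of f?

An antiderivative F(x) passes only if d/dx[F] lands on f(x) exactly.
Check: d/dx[5*x*log(4*x**2 + 5)/4 - 5*x/2 + 5*sqrt(5)*atan(2*sqrt(5)*x/5)/4] = 5*log(4*x**2 + 5)/4 = f(x).

An antiderivative is F(x) = 5*x*log(4*x**2 + 5)/4 - 5*x/2 + 5*sqrt(5)*atan(2*sqrt(5)*x/5)/4.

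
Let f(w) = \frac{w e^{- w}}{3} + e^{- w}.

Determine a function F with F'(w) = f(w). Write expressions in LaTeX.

An antiderivative is F(w) = \frac{\left(- w - 4\right) e^{- w}}{3}.

f has the shape u'v + uv' for u = - \frac{w}{3} - \frac{4}{3} and v = e^{- w} — it is the derivative of the product u*v.
Check: d/dw[\frac{\left(- w - 4\right) e^{- w}}{3}] = \frac{\left(w + 3\right) e^{- w}}{3}, which equals f(w).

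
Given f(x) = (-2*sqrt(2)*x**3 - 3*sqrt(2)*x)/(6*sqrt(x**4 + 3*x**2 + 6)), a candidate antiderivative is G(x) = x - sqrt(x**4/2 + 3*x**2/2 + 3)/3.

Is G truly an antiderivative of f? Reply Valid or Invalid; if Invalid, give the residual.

d/dx[G] = (-2*sqrt(2)*x**3 - 3*sqrt(2)*x + 6*sqrt(x**4 + 3*x**2 + 6))/(6*sqrt(x**4 + 3*x**2 + 6))
d/dx[G] - f(x) = 1 != 0.

Invalid: d/dx[G] - f = 1, which is not 0.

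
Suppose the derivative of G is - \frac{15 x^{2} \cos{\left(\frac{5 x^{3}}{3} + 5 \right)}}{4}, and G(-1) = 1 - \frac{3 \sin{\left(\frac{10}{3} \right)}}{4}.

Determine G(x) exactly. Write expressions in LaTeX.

G'(x) matches the chain-rule pattern g'(h)*h' with inner function h(x) = \frac{5 x^{3}}{3} + 5; substituting u = h(x) collapses the integral.
A general antiderivative is - \frac{3 \sin{\left(\frac{5 x^{3}}{3} + 5 \right)}}{4} + C.
The condition gives C = 1 - \frac{3 \sin{\left(\frac{10}{3} \right)}}{4} - (- \frac{3 \sin{\left(\frac{10}{3} \right)}}{4}) = 1.
So G(x) = \frac{4 - 3 \sin{\left(\frac{5 x^{3}}{3} + 5 \right)}}{4}.
Check: d/dx[\frac{4 - 3 \sin{\left(\frac{5 x^{3}}{3} + 5 \right)}}{4}] = - \frac{15 x^{2} \cos{\left(\frac{5 x^{3}}{3} + 5 \right)}}{4} = G'(x).

G(x) = \frac{4 - 3 \sin{\left(\frac{5 x^{3}}{3} + 5 \right)}}{4}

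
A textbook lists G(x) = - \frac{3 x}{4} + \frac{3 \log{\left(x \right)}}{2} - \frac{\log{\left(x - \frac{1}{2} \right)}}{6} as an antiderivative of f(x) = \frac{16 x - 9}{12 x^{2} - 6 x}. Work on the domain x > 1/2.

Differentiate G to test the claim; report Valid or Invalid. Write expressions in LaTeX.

d/dx[G] = \frac{- 18 x^{2} + 41 x - 18}{24 x^{2} - 12 x}
d/dx[G] - f(x) = - \frac{3}{4} != 0.

Invalid: d/dx[G] - f = - \frac{3}{4}, which is not 0.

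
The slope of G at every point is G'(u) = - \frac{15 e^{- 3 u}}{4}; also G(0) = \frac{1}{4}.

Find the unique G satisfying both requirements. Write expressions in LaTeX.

Since d/du undoes antidifferentiation here, G(u) must give back the stated G'(u).
A general antiderivative is \frac{5 e^{- 3 u}}{4} + C.
The condition gives C = \frac{1}{4} - (\frac{5}{4}) = -1.
So G(u) = - \frac{\left(4 e^{3 u} - 5\right) e^{- 3 u}}{4}.
Check: d/du[- \frac{\left(4 e^{3 u} - 5\right) e^{- 3 u}}{4}] = - \frac{15 e^{- 3 u}}{4} = G'(u).

G(u) = - \frac{\left(4 e^{3 u} - 5\right) e^{- 3 u}}{4}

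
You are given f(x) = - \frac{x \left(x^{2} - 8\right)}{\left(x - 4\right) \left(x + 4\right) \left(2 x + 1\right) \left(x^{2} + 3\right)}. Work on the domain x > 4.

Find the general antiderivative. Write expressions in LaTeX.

The denominator factors as \left(x - 4\right) \left(x + 4\right) \left(2 x + 1\right) \left(x^{2} + 3\right); partial fractions split f into directly integrable pieces: - \frac{11 \left(x + 6\right)}{247 \left(x^{2} + 3\right)} + \frac{62}{819 \left(2 x + 1\right)} + \frac{4}{133 \left(x + 4\right)} - \frac{4}{171 \left(x - 4\right)}.
Check: d/dx[- \frac{4 \log{\left(x - 4 \right)}}{171} + \frac{31 \log{\left(x + \frac{1}{2} \right)}}{819} + \frac{4 \log{\left(x + 4 \right)}}{133} - \frac{11 \log{\left(x^{2} + 3 \right)}}{494} - \frac{22 \sqrt{3} \operatorname{atan}{\left(\frac{\sqrt{3} x}{3} \right)}}{247}] = \frac{- x^{3} + 8 x}{2 x^{5} + x^{4} - 26 x^{3} - 13 x^{2} - 96 x - 48}, which equals f(x).

F(x) = - \frac{4 \log{\left(x - 4 \right)}}{171} + \frac{31 \log{\left(x + \frac{1}{2} \right)}}{819} + \frac{4 \log{\left(x + 4 \right)}}{133} - \frac{11 \log{\left(x^{2} + 3 \right)}}{494} - \frac{22 \sqrt{3} \operatorname{atan}{\left(\frac{\sqrt{3} x}{3} \right)}}{247} + C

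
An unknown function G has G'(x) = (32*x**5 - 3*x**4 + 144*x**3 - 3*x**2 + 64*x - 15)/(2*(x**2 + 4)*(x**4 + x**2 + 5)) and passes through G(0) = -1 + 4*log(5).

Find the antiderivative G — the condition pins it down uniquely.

Since d/dx undoes antidifferentiation here, G(x) must give back the stated G'(x).
A general antiderivative is 4*log(x**4 + x**2 + 5) - 3*atan(x/2)/4 + C.
The condition gives C = -1 + 4*log(5) - (4*log(5)) = -1.
So G(x) = -(-16*log(x**4 + x**2 + 5) + 3*atan(x/2) + 4)/4.
Check: d/dx[-(-16*log(x**4 + x**2 + 5) + 3*atan(x/2) + 4)/4] = (32*x**5 - 3*x**4 + 144*x**3 - 3*x**2 + 64*x - 15)/(2*x**6 + 10*x**4 + 18*x**2 + 40), which equals G'(x).

G(x) = -(-16*log(x**4 + x**2 + 5) + 3*atan(x/2) + 4)/4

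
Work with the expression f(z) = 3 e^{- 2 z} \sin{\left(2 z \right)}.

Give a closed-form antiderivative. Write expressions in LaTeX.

An antiderivative F(z) passes only if d/dz[F] lands on f(z) exactly.
Check: d/dz[- \frac{3 e^{- 2 z} \sin{\left(2 z \right)}}{4} - \frac{3 e^{- 2 z} \cos{\left(2 z \right)}}{4}] = 3 e^{- 2 z} \sin{\left(2 z \right)} = f(z).

An antiderivative is F(z) = - \frac{3 e^{- 2 z} \sin{\left(2 z \right)}}{4} - \frac{3 e^{- 2 z} \cos{\left(2 z \right)}}{4}.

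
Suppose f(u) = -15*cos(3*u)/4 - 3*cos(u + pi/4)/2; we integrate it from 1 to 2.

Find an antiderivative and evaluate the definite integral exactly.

Antiderivative: F(u) = -(5*sin(3*u) + 6*sin(u + pi/4))/4; value = -3*sin(pi/4 + 2)/2 + 5*sin(3)/4 - 5*sin(6)/4 + 3*sin(pi/4 + 1)/2

Integrate term by term and add the pieces.
F(u) = -(5*sin(3*u) + 6*sin(u + pi/4))/4 is an antiderivative of f.
Check: d/du[-(5*sin(3*u) + 6*sin(u + pi/4))/4] = -15*cos(3*u)/4 - 3*cos(u + pi/4)/2 = f(u).
F(2) = -3*sin(pi/4 + 2)/2 - 5*sin(6)/4; F(1) = -3*sin(pi/4 + 1)/2 - 5*sin(3)/4.
Integral = F(2) - F(1) = -3*sin(pi/4 + 2)/2 + 5*sin(3)/4 - 5*sin(6)/4 + 3*sin(pi/4 + 1)/2.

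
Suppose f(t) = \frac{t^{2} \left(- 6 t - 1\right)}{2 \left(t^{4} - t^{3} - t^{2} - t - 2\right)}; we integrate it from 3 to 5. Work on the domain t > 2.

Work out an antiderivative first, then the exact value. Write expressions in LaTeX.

Factor the denominator (2 \left(t - 2\right) \left(t + 1\right) \left(t^{2} + 1\right)) and decompose: f = - \frac{17 t + 9}{20 \left(t^{2} + 1\right)} - \frac{5}{12 \left(t + 1\right)} - \frac{26}{15 \left(t - 2\right)}; each piece integrates to a log, atan, or power term.
F(t) = - \frac{26 \log{\left(t - 2 \right)}}{15} - \frac{5 \log{\left(t + 1 \right)}}{12} - \frac{17 \log{\left(t^{2} + 1 \right)}}{40} - \frac{9 \operatorname{atan}{\left(t \right)}}{20} is an antiderivative of f.
Check: d/dt[- \frac{26 \log{\left(t - 2 \right)}}{15} - \frac{5 \log{\left(t + 1 \right)}}{12} - \frac{17 \log{\left(t^{2} + 1 \right)}}{40} - \frac{9 \operatorname{atan}{\left(t \right)}}{20}] = \frac{- 6 t^{3} - t^{2}}{2 t^{4} - 2 t^{3} - 2 t^{2} - 2 t - 4}, which equals f(t).
F(5) = - \frac{26 \log{\left(3 \right)}}{15} - \frac{17 \log{\left(26 \right)}}{40} - \frac{5 \log{\left(6 \right)}}{12} - \frac{9 \operatorname{atan}{\left(5 \right)}}{20}; F(3) = - \frac{17 \log{\left(10 \right)}}{40} - \frac{5 \log{\left(4 \right)}}{12} - \frac{9 \operatorname{atan}{\left(3 \right)}}{20}.
Integral = F(5) - F(3) = - \frac{26 \log{\left(3 \right)}}{15} - \frac{17 \log{\left(26 \right)}}{40} - \frac{5 \log{\left(6 \right)}}{12} - \frac{9 \operatorname{atan}{\left(5 \right)}}{20} + \frac{9 \operatorname{atan}{\left(3 \right)}}{20} + \frac{5 \log{\left(4 \right)}}{12} + \frac{17 \log{\left(10 \right)}}{40}.

Antiderivative: F(t) = - \frac{26 \log{\left(t - 2 \right)}}{15} - \frac{5 \log{\left(t + 1 \right)}}{12} - \frac{17 \log{\left(t^{2} + 1 \right)}}{40} - \frac{9 \operatorname{atan}{\left(t \right)}}{20}; value = - \frac{26 \log{\left(3 \right)}}{15} - \frac{17 \log{\left(26 \right)}}{40} - \frac{5 \log{\left(6 \right)}}{12} - \frac{9 \operatorname{atan}{\left(5 \right)}}{20} + \frac{9 \operatorname{atan}{\left(3 \right)}}{20} + \frac{5 \log{\left(4 \right)}}{12} + \frac{17 \log{\left(10 \right)}}{40}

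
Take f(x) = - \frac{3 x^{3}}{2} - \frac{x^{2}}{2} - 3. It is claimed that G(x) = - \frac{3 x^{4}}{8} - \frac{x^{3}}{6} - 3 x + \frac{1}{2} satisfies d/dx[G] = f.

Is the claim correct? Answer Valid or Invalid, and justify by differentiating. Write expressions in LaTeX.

Valid - the claim checks out under differentiation.

d/dx[G] = - \frac{3 x^{3}}{2} - \frac{x^{2}}{2} - 3
This equals f(x) exactly, so the claim holds.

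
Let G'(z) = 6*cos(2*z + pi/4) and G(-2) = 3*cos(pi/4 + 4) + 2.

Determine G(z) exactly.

Since d/dz undoes antidifferentiation here, G(z) must give back the stated G'(z).
A general antiderivative is 3*sin(2*z + pi/4) + C.
The condition gives C = 3*cos(pi/4 + 4) + 2 - (3*cos(pi/4 + 4)) = 2.
So G(z) = 3*sin(2*z + pi/4) + 2.
Check: d/dz[3*sin(2*z + pi/4) + 2] = 6*cos(2*z + pi/4) = G'(z).

G(z) = 3*sin(2*z + pi/4) + 2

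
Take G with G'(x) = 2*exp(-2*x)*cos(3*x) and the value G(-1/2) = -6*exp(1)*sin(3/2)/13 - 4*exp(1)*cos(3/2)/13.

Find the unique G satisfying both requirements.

A first test for any G(x): its x-derivative must equal the given G'(x).
A general antiderivative is 6*exp(-2*x)*sin(3*x)/13 - 4*exp(-2*x)*cos(3*x)/13 + C.
The condition gives C = -6*exp(1)*sin(3/2)/13 - 4*exp(1)*cos(3/2)/13 - (-6*exp(1)*sin(3/2)/13 - 4*exp(1)*cos(3/2)/13) = 0.
So G(x) = 6*exp(-2*x)*sin(3*x)/13 - 4*exp(-2*x)*cos(3*x)/13.
Check: d/dx[6*exp(-2*x)*sin(3*x)/13 - 4*exp(-2*x)*cos(3*x)/13] = 2*exp(-2*x)*cos(3*x) = G'(x).

G(x) = 6*exp(-2*x)*sin(3*x)/13 - 4*exp(-2*x)*cos(3*x)/13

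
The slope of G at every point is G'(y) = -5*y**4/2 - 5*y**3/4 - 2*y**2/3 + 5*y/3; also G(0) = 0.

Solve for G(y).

G(y) = -y**2*(72*y**3 + 45*y**2 + 32*y - 120)/144

Integrate term by term and add the pieces.
A general antiderivative is -y**5/2 - 5*y**4/16 - 2*y**3/9 + 5*y**2/6 + C.
The condition gives C = 0 - (0) = 0.
So G(y) = -y**2*(72*y**3 + 45*y**2 + 32*y - 120)/144.
Check: d/dy[-y**2*(72*y**3 + 45*y**2 + 32*y - 120)/144] = -5*y**4/2 - 5*y**3/4 - 2*y**2/3 + 5*y/3 = G'(y).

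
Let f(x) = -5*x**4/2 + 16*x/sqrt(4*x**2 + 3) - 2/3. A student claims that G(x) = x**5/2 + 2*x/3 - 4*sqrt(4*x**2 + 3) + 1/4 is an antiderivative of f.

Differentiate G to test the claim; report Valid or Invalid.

d/dx[G] = (15*x**4*sqrt(4*x**2 + 3) - 96*x + 4*sqrt(4*x**2 + 3))/(6*sqrt(4*x**2 + 3))
d/dx[G] - f(x) = (15*x**4*sqrt(4*x**2 + 3) - 96*x + 4*sqrt(4*x**2 + 3))/(3*sqrt(4*x**2 + 3)) != 0.

Invalid: d/dx[G] - f = (15*x**4*sqrt(4*x**2 + 3) - 96*x + 4*sqrt(4*x**2 + 3))/(3*sqrt(4*x**2 + 3)), which is not 0.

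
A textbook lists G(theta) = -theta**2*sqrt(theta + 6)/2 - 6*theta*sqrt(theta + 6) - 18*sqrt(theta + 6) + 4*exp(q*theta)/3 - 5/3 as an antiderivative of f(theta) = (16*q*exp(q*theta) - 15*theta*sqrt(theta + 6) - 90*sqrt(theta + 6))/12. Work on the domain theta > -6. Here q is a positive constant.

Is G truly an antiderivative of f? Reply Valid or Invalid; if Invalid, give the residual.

d/dtheta[G] = (16*q*sqrt(theta + 6)*exp(q*theta) - 15*theta**2 - 180*theta - 540)/(12*sqrt(theta + 6))
This equals f(theta) exactly, so the claim holds.

Valid. The derivative of G reproduces f.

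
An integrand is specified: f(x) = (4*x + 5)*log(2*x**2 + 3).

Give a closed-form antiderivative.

An antiderivative is F(x) = 2*x**2*log(2*x**2 + 3) - 2*x**2 + 5*x*log(2*x**2 + 3) - 10*x + 3*log(x**2 + 3/2) + 5*sqrt(6)*atan(sqrt(6)*x/3).

Differentiate the proposed F(x) back; it has to land on f(x) exactly.
Check: d/dx[2*x**2*log(2*x**2 + 3) - 2*x**2 + 5*x*log(2*x**2 + 3) - 10*x + 3*log(x**2 + 3/2) + 5*sqrt(6)*atan(sqrt(6)*x/3)] = 4*x*log(2*x**2 + 3) + 5*log(2*x**2 + 3), which equals f(x).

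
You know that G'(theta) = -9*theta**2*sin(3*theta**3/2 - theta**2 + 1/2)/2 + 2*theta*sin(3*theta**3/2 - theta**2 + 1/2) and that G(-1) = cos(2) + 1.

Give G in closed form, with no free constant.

G(theta) = cos(3*theta**3/2 - theta**2 + 1/2) + 1

The substitution u = 3*theta**3/2 - theta**2 + 1/2 works: G'(theta) is exactly (dG/du)*(du/dtheta) for that inner function.
A general antiderivative is cos(3*theta**3/2 - theta**2 + 1/2) + C.
The condition gives C = cos(2) + 1 - (cos(2)) = 1.
So G(theta) = cos(3*theta**3/2 - theta**2 + 1/2) + 1.
Check: d/dtheta[cos(3*theta**3/2 - theta**2 + 1/2) + 1] = -9*theta**2*sin(3*theta**3/2 - theta**2 + 1/2)/2 + 2*theta*sin(3*theta**3/2 - theta**2 + 1/2) = G'(theta).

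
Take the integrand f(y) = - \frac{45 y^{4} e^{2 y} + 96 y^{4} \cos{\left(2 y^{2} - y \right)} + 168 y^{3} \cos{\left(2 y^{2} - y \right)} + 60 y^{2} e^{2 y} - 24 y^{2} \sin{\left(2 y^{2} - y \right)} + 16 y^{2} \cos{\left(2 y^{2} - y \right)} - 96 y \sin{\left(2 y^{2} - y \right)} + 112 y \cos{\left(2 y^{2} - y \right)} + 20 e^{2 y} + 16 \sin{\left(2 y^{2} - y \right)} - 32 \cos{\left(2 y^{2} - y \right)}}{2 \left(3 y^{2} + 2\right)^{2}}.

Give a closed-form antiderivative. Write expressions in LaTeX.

An antiderivative is F(y) = - \frac{2 y \sin{\left(2 y^{2} - y \right)}}{\frac{3 y^{2}}{2} + 1} - \frac{5 e^{2 y}}{4} - \frac{4 \sin{\left(2 y^{2} - y \right)}}{\frac{3 y^{2}}{2} + 1}.

For F(y) to be correct the identity F'(y) - f(y) = 0 must hold.
Check: d/dy[- \frac{2 y \sin{\left(2 y^{2} - y \right)}}{\frac{3 y^{2}}{2} + 1} - \frac{5 e^{2 y}}{4} - \frac{4 \sin{\left(2 y^{2} - y \right)}}{\frac{3 y^{2}}{2} + 1}] = \frac{- 45 y^{4} e^{2 y} - 96 y^{4} \cos{\left(2 y^{2} - y \right)} - 168 y^{3} \cos{\left(2 y^{2} - y \right)} - 60 y^{2} e^{2 y} + 24 y^{2} \sin{\left(2 y^{2} - y \right)} - 16 y^{2} \cos{\left(2 y^{2} - y \right)} + 96 y \sin{\left(2 y^{2} - y \right)} - 112 y \cos{\left(2 y^{2} - y \right)} - 20 e^{2 y} - 16 \sin{\left(2 y^{2} - y \right)} + 32 \cos{\left(2 y^{2} - y \right)}}{18 y^{4} + 24 y^{2} + 8}, which equals f(y).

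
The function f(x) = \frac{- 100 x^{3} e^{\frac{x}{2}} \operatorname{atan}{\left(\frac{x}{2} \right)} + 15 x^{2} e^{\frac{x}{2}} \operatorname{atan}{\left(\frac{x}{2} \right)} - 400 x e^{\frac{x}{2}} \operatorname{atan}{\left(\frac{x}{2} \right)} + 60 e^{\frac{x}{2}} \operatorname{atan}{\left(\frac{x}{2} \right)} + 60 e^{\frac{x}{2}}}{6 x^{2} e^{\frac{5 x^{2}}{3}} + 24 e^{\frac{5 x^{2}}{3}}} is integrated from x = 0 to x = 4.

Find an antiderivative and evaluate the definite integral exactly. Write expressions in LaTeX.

Antiderivative: F(x) = 5 e^{\frac{x}{2}} e^{- \frac{5 x^{2}}{3}} \operatorname{atan}{\left(\frac{x}{2} \right)}; value = \frac{5 \operatorname{atan}{\left(2 \right)}}{e^{\frac{74}{3}}}

Since d/dx undoes antidifferentiation here, F'(x) = f(x) is required of F(x).
F(x) = 5 e^{\frac{x}{2}} e^{- \frac{5 x^{2}}{3}} \operatorname{atan}{\left(\frac{x}{2} \right)} is an antiderivative of f.
Check: d/dx[5 e^{\frac{x}{2}} e^{- \frac{5 x^{2}}{3}} \operatorname{atan}{\left(\frac{x}{2} \right)}] = \frac{- 100 x^{3} e^{\frac{x}{2}} \operatorname{atan}{\left(\frac{x}{2} \right)} + 15 x^{2} e^{\frac{x}{2}} \operatorname{atan}{\left(\frac{x}{2} \right)} - 400 x e^{\frac{x}{2}} \operatorname{atan}{\left(\frac{x}{2} \right)} + 60 e^{\frac{x}{2}} \operatorname{atan}{\left(\frac{x}{2} \right)} + 60 e^{\frac{x}{2}}}{6 x^{2} e^{\frac{5 x^{2}}{3}} + 24 e^{\frac{5 x^{2}}{3}}} = f(x).
F(4) = \frac{5 \operatorname{atan}{\left(2 \right)}}{e^{\frac{74}{3}}}; F(0) = 0.
Integral = F(4) - F(0) = \frac{5 \operatorname{atan}{\left(2 \right)}}{e^{\frac{74}{3}}}.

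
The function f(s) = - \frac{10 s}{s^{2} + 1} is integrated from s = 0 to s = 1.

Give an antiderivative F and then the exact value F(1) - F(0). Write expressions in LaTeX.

The substitution u = 4 s^{2} + 4 works: f is exactly (dF/du)*(du/ds) for that inner function.
F(s) = - 5 \log{\left(s^{2} + 1 \right)} is an antiderivative of f.
Check: d/ds[- 5 \log{\left(s^{2} + 1 \right)}] = - \frac{10 s}{s^{2} + 1} = f(s).
F(1) = - 5 \log{\left(2 \right)}; F(0) = 0.
Integral = F(1) - F(0) = - 5 \log{\left(8 \right)} + 5 \log{\left(4 \right)}.

Antiderivative: F(s) = - 5 \log{\left(s^{2} + 1 \right)}; value = - 5 \log{\left(8 \right)} + 5 \log{\left(4 \right)}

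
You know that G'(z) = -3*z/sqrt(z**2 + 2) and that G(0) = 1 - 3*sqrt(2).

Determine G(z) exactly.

G'(z) matches the chain-rule pattern g'(h)*h' with inner function h(z) = z**2 + 2; substituting u = h(z) collapses the integral.
A general antiderivative is -3*sqrt(z**2 + 2) + C.
The condition gives C = 1 - 3*sqrt(2) - (-3*sqrt(2)) = 1.
So G(z) = 1 - 3*sqrt(z**2 + 2).
Check: d/dz[1 - 3*sqrt(z**2 + 2)] = -3*z/sqrt(z**2 + 2) = G'(z).

G(z) = 1 - 3*sqrt(z**2 + 2)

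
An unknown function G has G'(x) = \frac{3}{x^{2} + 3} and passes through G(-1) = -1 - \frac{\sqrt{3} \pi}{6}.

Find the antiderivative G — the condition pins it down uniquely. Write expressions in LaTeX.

G(x) = \sqrt{3} \operatorname{atan}{\left(\frac{\sqrt{3} x}{3} \right)} - 1

For G(x) to be correct, d/dx[G] must agree with the stated G'(x) identically.
A general antiderivative is \sqrt{3} \operatorname{atan}{\left(\frac{\sqrt{3} x}{3} \right)} + C.
The condition gives C = -1 - \frac{\sqrt{3} \pi}{6} - (- \frac{\sqrt{3} \pi}{6}) = -1.
So G(x) = \sqrt{3} \operatorname{atan}{\left(\frac{\sqrt{3} x}{3} \right)} - 1.
Check: d/dx[\sqrt{3} \operatorname{atan}{\left(\frac{\sqrt{3} x}{3} \right)} - 1] = \frac{3}{x^{2} + 3} = G'(x).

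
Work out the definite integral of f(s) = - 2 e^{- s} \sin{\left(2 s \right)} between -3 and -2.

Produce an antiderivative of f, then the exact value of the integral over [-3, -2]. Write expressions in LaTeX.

Any candidate F(s) must reproduce f(s) exactly when differentiated.
F(s) = \frac{2 e^{- s} \sin{\left(2 s \right)}}{5} + \frac{4 e^{- s} \cos{\left(2 s \right)}}{5} is an antiderivative of f.
Check: d/ds[\frac{2 e^{- s} \sin{\left(2 s \right)}}{5} + \frac{4 e^{- s} \cos{\left(2 s \right)}}{5}] = - 2 e^{- s} \sin{\left(2 s \right)} = f(s).
F(-2) = \frac{4 e^{2} \cos{\left(4 \right)}}{5} - \frac{2 e^{2} \sin{\left(4 \right)}}{5}; F(-3) = - \frac{2 e^{3} \sin{\left(6 \right)}}{5} + \frac{4 e^{3} \cos{\left(6 \right)}}{5}.
Integral = F(-2) - F(-3) = - \frac{4 e^{3} \cos{\left(6 \right)}}{5} + \frac{4 e^{2} \cos{\left(4 \right)}}{5} + \frac{2 e^{3} \sin{\left(6 \right)}}{5} - \frac{2 e^{2} \sin{\left(4 \right)}}{5}.

Antiderivative: F(s) = \frac{2 e^{- s} \sin{\left(2 s \right)}}{5} + \frac{4 e^{- s} \cos{\left(2 s \right)}}{5}; value = - \frac{4 e^{3} \cos{\left(6 \right)}}{5} + \frac{4 e^{2} \cos{\left(4 \right)}}{5} + \frac{2 e^{3} \sin{\left(6 \right)}}{5} - \frac{2 e^{2} \sin{\left(4 \right)}}{5}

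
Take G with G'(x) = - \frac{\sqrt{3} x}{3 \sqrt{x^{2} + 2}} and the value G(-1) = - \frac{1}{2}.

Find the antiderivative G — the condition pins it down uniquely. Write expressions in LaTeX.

G(x) = \frac{1}{2} - \frac{\sqrt{3 x^{2} + 6}}{3}

The substitution u = 3 x^{2} + 6 works: G'(x) is exactly (dG/du)*(du/dx) for that inner function.
A general antiderivative is - \frac{\sqrt{3 x^{2} + 6}}{3} + C.
The condition gives C = - \frac{1}{2} - (-1) = \frac{1}{2}.
So G(x) = \frac{1}{2} - \frac{\sqrt{3 x^{2} + 6}}{3}.
Check: d/dx[\frac{1}{2} - \frac{\sqrt{3 x^{2} + 6}}{3}] = - \frac{\sqrt{3} x}{3 \sqrt{x^{2} + 2}} = G'(x).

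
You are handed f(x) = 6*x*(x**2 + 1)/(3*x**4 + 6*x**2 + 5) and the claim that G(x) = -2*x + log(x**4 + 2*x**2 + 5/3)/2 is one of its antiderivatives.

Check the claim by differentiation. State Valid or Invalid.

d/dx[G] = (-6*x**4 + 6*x**3 - 12*x**2 + 6*x - 10)/(3*x**4 + 6*x**2 + 5)
d/dx[G] - f(x) = -2 != 0.

Invalid: d/dx[G] - f = -2, which is not 0.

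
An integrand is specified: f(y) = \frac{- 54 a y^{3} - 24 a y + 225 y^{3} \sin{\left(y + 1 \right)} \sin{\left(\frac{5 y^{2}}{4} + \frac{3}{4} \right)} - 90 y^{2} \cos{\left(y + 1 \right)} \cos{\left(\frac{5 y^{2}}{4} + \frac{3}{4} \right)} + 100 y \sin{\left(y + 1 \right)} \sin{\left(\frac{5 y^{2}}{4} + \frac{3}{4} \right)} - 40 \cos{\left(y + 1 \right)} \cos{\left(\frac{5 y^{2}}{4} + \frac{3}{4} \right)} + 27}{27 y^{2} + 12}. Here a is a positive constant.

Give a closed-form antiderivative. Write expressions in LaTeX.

A first test for any F(y): its y-derivative must equal f(y) identically.
Check: d/dy[- a y^{2} - \frac{10 \sin{\left(y + 1 \right)} \cos{\left(\frac{5 y^{2}}{4} + \frac{3}{4} \right)}}{3} + \frac{3 \operatorname{atan}{\left(\frac{3 y}{2} \right)}}{2}] = \frac{- 54 a y^{3} - 24 a y + 225 y^{3} \sin{\left(y + 1 \right)} \sin{\left(\frac{5 y^{2}}{4} + \frac{3}{4} \right)} - 90 y^{2} \cos{\left(y + 1 \right)} \cos{\left(\frac{5 y^{2}}{4} + \frac{3}{4} \right)} + 100 y \sin{\left(y + 1 \right)} \sin{\left(\frac{5 y^{2}}{4} + \frac{3}{4} \right)} - 40 \cos{\left(y + 1 \right)} \cos{\left(\frac{5 y^{2}}{4} + \frac{3}{4} \right)} + 27}{27 y^{2} + 12} = f(y).

An antiderivative is F(y) = - a y^{2} - \frac{10 \sin{\left(y + 1 \right)} \cos{\left(\frac{5 y^{2}}{4} + \frac{3}{4} \right)}}{3} + \frac{3 \operatorname{atan}{\left(\frac{3 y}{2} \right)}}{2}.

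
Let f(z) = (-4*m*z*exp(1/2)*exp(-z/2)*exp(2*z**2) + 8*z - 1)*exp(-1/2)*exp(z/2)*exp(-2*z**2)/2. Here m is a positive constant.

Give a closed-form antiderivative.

An antiderivative is F(z) = -m*z**2 - exp(-2*z**2 + z/2 - 1/2).

A first test for any F(z): its z-derivative must equal f(z) identically.
Check: d/dz[-m*z**2 - exp(-2*z**2 + z/2 - 1/2)] = (-4*m*z*exp(1/2)*exp(-z/2)*exp(2*z**2) + 8*z - 1)*exp(-1/2)*exp(z/2)*exp(-2*z**2)/2 = f(z).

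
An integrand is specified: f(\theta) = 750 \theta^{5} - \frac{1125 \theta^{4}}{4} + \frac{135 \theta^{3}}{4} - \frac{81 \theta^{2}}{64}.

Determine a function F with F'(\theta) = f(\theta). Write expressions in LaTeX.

An antiderivative is F(\theta) = \left(5 \theta^{2} - \frac{3 \theta}{4}\right)^{3}.

f matches the chain-rule pattern g'(h)*h' with inner function h(\theta) = 5 \theta^{2} - \frac{3 \theta}{4}; substituting u = h(\theta) collapses the integral.
Check: d/d\theta[\left(5 \theta^{2} - \frac{3 \theta}{4}\right)^{3}] = 750 \theta^{5} - \frac{1125 \theta^{4}}{4} + \frac{135 \theta^{3}}{4} - \frac{81 \theta^{2}}{64} = f(\theta).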